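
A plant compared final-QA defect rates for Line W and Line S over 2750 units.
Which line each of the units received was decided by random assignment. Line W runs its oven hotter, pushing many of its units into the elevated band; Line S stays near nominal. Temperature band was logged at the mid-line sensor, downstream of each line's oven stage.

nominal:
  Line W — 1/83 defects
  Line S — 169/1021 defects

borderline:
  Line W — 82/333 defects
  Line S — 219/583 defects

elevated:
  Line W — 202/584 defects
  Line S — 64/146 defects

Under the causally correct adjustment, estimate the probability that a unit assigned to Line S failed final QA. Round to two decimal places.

0.26

The distribution of in-process temperature band is itself part of what the line does — it is an intermediate outcome. Holding it fixed would remove that part of the effect; the total effect is the pooled difference.
So P(outcome | do(Line S)) is just the pooled rate for Line S: 452/1750 = 0.258.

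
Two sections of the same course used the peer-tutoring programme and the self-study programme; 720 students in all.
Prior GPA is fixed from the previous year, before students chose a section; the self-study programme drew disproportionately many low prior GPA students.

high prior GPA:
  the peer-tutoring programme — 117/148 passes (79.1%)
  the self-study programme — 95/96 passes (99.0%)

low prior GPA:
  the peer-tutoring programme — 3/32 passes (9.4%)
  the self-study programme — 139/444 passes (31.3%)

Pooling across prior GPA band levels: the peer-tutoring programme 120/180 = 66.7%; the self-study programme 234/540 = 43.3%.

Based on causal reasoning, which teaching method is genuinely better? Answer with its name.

Prior GPA band is set before the teaching method has any effect — it is not caused by the teaching method — and it independently drives the outcome. That makes it a confounder, so the causal comparison is within prior GPA band levels.
Within each level — high prior GPA: 79.1% vs 99.0%; low prior GPA: 9.4% vs 31.3% — the self-study programme is higher every time.

the self-study programme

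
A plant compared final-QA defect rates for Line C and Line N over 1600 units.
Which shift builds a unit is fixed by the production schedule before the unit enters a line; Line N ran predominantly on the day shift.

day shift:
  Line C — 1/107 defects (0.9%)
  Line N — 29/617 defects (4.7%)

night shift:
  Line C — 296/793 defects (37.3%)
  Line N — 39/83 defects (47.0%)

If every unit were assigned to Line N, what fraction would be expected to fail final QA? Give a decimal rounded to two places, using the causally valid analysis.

The stratified and pooled comparisons disagree (Line C wins within each shift; Line N wins overall), so the answer turns on the causal role of shift.
Shift is set before the line has any effect — it is not caused by the line — and it independently drives the outcome. That makes it a confounder, so the causal comparison is within shift levels.
Standardising Line N to the population shift mix: 0.453·29/617 + 0.547·39/83 = 0.279.

0.28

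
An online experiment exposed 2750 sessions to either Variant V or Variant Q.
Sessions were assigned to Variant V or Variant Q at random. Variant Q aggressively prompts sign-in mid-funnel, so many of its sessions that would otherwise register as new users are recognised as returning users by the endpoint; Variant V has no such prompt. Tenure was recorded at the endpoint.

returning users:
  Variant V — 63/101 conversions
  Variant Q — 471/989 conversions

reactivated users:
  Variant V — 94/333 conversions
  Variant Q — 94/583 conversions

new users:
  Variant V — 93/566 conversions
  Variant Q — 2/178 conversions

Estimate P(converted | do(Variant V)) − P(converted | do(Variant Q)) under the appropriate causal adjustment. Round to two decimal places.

The user tenure-specific comparison favours Variant V throughout, but the pooled figures favour Variant Q. The question is whether to condition on user tenure.
User tenure lies on the pathway variant → user tenure → outcome, so adjusting for it blocks the indirect effect. For the total causal effect of variant, use the unadjusted pooled rates.
The causal difference is the pooled difference: 0.250 − 0.324 = -0.074.

-0.07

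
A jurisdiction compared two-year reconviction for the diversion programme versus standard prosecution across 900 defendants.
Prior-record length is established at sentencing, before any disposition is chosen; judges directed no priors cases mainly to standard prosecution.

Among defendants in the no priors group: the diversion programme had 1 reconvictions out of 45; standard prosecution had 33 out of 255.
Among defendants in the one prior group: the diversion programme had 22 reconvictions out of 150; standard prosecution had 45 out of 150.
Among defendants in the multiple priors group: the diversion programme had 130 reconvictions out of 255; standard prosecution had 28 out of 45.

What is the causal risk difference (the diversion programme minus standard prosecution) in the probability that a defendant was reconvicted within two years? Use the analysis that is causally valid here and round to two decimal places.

the diversion programme is lower inside every prior-record length stratum but standard prosecution is lower in aggregate. Whether to stratify depends on how prior-record length relates to the disposition.
Nothing the disposition does changes prior-record length; the imbalance is an allocation artefact. With prior-record length also predicting the outcome, the pooled figure is confounded, and the within-stratum comparison is the causal one.
Adjusting over the population distribution of prior-record length: 0.333·(0.022−0.129) + 0.333·(0.147−0.300) + 0.333·(0.510−0.622) = -0.124.

-0.12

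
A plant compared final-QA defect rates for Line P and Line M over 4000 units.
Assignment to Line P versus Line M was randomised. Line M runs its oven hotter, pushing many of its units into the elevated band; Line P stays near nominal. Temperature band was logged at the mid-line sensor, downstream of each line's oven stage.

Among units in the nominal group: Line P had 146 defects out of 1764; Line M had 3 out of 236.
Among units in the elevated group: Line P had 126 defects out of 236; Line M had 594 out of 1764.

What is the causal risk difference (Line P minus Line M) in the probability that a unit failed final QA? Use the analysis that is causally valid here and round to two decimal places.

-0.16

Because the line influences in-process temperature band, in-process temperature band is a post-treatment mediator, not a confounder. Stratifying on it would bias the estimate; the causal effect is the crude pooled difference.
The causal difference is the pooled difference: 0.136 − 0.298 = -0.163.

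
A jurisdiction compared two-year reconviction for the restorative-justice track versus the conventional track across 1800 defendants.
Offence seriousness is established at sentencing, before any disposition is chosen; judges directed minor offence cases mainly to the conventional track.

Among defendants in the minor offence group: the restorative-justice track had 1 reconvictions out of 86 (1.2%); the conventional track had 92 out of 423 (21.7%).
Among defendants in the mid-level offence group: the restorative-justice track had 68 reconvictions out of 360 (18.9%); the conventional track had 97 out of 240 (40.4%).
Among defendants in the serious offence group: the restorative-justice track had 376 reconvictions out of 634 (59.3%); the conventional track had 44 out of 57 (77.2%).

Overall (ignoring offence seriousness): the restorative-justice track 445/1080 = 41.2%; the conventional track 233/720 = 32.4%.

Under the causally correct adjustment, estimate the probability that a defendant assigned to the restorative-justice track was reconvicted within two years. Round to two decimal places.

The stratified and pooled comparisons disagree (the restorative-justice track wins within each offence seriousness; the conventional track wins overall), so the answer turns on the causal role of offence seriousness.
Nothing the disposition does changes offence seriousness; the imbalance is an allocation artefact. With offence seriousness also predicting the outcome, the pooled figure is confounded, and the within-stratum comparison is the causal one.
Standardising the restorative-justice track to the population offence seriousness mix: 0.283·1/86 + 0.333·68/360 + 0.384·376/634 = 0.294.

0.29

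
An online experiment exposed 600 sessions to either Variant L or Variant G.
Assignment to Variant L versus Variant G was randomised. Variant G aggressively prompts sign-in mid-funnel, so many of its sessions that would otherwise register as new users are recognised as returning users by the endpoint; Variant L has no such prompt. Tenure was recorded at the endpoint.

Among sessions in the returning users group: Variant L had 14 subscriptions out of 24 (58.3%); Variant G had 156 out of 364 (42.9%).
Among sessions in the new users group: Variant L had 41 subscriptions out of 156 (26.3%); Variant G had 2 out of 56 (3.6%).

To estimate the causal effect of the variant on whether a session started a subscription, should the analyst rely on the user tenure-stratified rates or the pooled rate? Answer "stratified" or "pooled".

pooled

User tenure here is a post-treatment variable shaped by the variant; conditioning on it would introduce bias rather than remove it. The overall comparison is the causal one.
Pooled: Variant L 30.6% vs Variant G 37.6%; Variant G is higher overall.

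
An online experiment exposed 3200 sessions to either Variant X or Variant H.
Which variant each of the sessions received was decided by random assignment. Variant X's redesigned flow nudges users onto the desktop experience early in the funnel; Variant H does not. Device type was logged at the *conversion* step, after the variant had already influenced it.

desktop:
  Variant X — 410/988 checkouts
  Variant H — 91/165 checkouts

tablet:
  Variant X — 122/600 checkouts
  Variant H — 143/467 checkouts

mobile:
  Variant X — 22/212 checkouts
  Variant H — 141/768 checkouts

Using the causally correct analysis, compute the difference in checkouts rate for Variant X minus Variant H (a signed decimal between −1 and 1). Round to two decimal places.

+0.04

Variant H is higher inside every device type stratum but Variant X is higher in aggregate. Whether to stratify depends on how device type relates to the variant.
Because the variant influences device type, device type is a post-treatment mediator, not a confounder. Stratifying on it would bias the estimate; the causal effect is the crude pooled difference.
The causal difference is the pooled difference: 0.308 − 0.268 = +0.040.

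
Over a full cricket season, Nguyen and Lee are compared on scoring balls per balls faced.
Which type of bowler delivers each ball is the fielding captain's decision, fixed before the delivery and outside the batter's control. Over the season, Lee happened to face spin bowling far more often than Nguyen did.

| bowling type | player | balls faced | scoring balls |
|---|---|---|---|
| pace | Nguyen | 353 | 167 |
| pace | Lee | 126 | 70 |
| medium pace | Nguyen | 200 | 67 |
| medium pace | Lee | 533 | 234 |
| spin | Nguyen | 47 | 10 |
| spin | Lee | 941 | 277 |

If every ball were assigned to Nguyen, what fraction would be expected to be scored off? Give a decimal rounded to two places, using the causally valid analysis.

Lee is higher inside every bowling type stratum but Nguyen is higher in aggregate. Whether to stratify depends on how bowling type relates to the player.
The imbalance in bowling type arose from how balls faced were allocated, not from anything the player did; and bowling type independently affects the outcome. The pooled gap is confounded — condition on bowling type.
Standardising Nguyen to the population bowling type mix: 0.218·167/353 + 0.333·67/200 + 0.449·10/47 = 0.310.

0.31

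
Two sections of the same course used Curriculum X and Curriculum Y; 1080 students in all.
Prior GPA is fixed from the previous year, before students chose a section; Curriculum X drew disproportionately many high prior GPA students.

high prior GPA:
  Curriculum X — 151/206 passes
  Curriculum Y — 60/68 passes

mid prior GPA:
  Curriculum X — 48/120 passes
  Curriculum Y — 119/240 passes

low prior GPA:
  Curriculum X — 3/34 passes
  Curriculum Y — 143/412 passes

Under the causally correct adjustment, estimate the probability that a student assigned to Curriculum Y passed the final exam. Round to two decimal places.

Curriculum Y is higher inside every prior GPA band stratum but Curriculum X is higher in aggregate. Whether to stratify depends on how prior GPA band relates to the teaching method.
Nothing the teaching method does changes prior GPA band; the imbalance is an allocation artefact. With prior GPA band also predicting the outcome, the pooled figure is confounded, and the within-stratum comparison is the causal one.
Standardising Curriculum Y to the population prior GPA band mix: 0.254·60/68 + 0.333·119/240 + 0.413·143/412 = 0.532.

0.53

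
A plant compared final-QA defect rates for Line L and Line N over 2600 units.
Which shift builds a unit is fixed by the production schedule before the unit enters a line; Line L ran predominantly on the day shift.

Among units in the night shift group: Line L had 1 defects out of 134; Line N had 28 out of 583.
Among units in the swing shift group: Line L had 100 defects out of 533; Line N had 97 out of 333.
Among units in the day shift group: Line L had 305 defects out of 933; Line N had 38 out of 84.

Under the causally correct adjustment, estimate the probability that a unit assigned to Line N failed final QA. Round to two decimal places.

Shift differs across lines for reasons unrelated to any effect of the line itself, and it separately predicts the outcome — a classic confounder. We must compare within shift levels.
Standardising Line N to the population shift mix: 0.276·28/583 + 0.333·97/333 + 0.391·38/84 = 0.287.

0.29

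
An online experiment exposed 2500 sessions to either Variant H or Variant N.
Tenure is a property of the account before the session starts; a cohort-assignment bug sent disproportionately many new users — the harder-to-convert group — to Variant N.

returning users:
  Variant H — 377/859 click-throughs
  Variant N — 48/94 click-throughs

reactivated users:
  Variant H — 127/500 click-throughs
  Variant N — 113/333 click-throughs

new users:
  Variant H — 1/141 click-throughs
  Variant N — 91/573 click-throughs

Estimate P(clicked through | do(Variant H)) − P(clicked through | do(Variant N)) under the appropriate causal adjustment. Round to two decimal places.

Here user tenure is a common cause — it drives both which variant a case falls under and the outcome. The crude comparison mixes populations; the stratum-specific rates are the causally relevant ones.
Adjusting over the population distribution of user tenure: 0.381·(0.439−0.511) + 0.333·(0.254−0.339) + 0.286·(0.007−0.159) = -0.099.

-0.10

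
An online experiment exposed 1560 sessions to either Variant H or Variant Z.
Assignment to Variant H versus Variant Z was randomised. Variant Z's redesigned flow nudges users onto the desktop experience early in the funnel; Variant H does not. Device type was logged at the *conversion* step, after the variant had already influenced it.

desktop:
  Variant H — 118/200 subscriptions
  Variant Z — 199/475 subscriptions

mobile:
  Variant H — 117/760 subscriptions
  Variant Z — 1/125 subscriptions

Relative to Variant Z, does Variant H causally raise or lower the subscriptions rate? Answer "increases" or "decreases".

decreases

Variant H is higher inside every device type stratum but Variant Z is higher in aggregate. Whether to stratify depends on how device type relates to the variant.
Because the variant influences device type, device type is a post-treatment mediator, not a confounder. Stratifying on it would bias the estimate; the causal effect is the crude pooled difference.
Pooled: Variant H 24.5% vs Variant Z 33.3%; Variant Z is higher overall.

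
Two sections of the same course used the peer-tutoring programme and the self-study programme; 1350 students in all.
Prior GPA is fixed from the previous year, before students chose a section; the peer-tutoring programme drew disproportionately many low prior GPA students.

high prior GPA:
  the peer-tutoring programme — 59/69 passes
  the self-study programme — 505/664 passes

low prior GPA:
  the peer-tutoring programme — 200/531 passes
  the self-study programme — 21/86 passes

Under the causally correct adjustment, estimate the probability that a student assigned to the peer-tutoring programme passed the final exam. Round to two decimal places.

0.64

the peer-tutoring programme is higher inside every prior GPA band stratum but the self-study programme is higher in aggregate. Whether to stratify depends on how prior GPA band relates to the teaching method.
Prior GPA band is set before the teaching method has any effect — it is not caused by the teaching method — and it independently drives the outcome. That makes it a confounder, so the causal comparison is within prior GPA band levels.
Standardising the peer-tutoring programme to the population prior GPA band mix: 0.543·59/69 + 0.457·200/531 = 0.636.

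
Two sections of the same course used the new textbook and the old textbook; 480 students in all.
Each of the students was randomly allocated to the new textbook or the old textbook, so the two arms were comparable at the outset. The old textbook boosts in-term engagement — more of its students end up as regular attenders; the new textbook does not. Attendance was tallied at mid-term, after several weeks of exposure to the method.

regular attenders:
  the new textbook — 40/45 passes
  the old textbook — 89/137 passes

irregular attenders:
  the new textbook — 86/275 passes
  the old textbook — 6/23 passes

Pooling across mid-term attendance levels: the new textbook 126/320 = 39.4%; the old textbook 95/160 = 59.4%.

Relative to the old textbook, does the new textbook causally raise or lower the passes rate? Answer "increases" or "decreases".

decreases

The mid-term attendance-specific comparison favours the new textbook throughout, but the pooled figures favour the old textbook. The question is whether to condition on mid-term attendance.
Mid-term attendance lies on the pathway teaching method → mid-term attendance → outcome, so adjusting for it blocks the indirect effect. For the total causal effect of teaching method, use the unadjusted pooled rates.
Pooled: the new textbook 39.4% vs the old textbook 59.4%; the old textbook is higher overall.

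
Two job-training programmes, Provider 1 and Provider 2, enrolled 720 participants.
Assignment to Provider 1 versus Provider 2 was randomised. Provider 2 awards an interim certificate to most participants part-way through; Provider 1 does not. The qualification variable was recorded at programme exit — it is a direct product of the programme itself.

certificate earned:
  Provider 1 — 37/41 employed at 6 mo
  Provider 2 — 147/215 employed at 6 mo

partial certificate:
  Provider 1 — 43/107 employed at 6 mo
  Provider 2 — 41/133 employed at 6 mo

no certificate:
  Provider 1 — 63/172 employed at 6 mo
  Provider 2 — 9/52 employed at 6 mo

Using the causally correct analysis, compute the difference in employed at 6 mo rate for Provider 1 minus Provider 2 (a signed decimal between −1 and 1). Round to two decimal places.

Qualification attained during the programme is downstream of the programme. One should not condition on a consequence of treatment, so the overall rates are the right comparison.
The causal difference is the pooled difference: 0.447 − 0.492 = -0.046.

-0.05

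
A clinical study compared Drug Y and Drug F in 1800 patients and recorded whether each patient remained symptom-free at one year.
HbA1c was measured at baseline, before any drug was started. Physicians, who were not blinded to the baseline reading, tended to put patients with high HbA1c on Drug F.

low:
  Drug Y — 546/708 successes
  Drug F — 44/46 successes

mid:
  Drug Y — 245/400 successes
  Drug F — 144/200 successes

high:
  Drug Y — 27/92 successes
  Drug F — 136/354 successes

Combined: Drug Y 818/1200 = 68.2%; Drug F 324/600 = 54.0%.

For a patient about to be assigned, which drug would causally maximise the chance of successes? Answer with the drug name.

Nothing the drug does changes HbA1c; the imbalance is an allocation artefact. With HbA1c also predicting the outcome, the pooled figure is confounded, and the within-stratum comparison is the causal one.
Within each level — low: 77.1% vs 95.7%; mid: 61.3% vs 72.0%; high: 29.3% vs 38.4% — Drug F is higher every time.

Drug F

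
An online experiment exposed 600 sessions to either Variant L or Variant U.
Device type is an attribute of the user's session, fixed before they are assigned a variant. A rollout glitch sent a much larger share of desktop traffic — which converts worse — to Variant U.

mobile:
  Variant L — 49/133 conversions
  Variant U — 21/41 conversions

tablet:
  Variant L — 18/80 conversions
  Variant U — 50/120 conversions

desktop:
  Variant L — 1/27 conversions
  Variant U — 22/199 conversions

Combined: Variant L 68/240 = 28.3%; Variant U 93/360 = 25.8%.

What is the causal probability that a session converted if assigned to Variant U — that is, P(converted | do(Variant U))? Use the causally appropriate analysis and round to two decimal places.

The device type-specific comparison favours Variant U throughout, but the pooled figures favour Variant L. The question is whether to condition on device type.
The imbalance in device type arose from how sessions were allocated, not from anything the variant did; and device type independently affects the outcome. The pooled gap is confounded — condition on device type.
Standardising Variant U to the population device type mix: 0.290·21/41 + 0.333·50/120 + 0.377·22/199 = 0.329.

0.33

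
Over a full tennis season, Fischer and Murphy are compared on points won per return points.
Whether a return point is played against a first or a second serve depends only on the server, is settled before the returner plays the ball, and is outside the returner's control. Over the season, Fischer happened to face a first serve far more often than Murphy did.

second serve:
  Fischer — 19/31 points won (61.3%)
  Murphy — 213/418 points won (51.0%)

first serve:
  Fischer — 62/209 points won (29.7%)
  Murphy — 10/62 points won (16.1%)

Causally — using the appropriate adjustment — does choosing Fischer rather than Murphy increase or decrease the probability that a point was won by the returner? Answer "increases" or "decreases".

Serve type is set before the player has any effect — it is not caused by the player — and it independently drives the outcome. That makes it a confounder, so the causal comparison is within serve type levels.
Within each level — second serve: 61.3% vs 51.0%; first serve: 29.7% vs 16.1% — Fischer is higher every time.

increases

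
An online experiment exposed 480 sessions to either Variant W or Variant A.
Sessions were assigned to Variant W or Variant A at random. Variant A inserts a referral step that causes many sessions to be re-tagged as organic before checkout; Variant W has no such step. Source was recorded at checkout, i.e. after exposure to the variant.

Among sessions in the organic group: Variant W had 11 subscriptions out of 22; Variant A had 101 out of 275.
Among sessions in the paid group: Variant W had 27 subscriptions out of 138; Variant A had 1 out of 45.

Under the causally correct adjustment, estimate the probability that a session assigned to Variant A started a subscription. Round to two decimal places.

0.32

Variant W is higher inside every traffic source stratum but Variant A is higher in aggregate. Whether to stratify depends on how traffic source relates to the variant.
Traffic source is recorded after the variant and is itself shifted by it — it sits on the causal path from variant to outcome. Conditioning on a mediator would strip out part of the effect we want; the pooled comparison gives the total causal effect.
So P(outcome | do(Variant A)) is just the pooled rate for Variant A: 102/320 = 0.319.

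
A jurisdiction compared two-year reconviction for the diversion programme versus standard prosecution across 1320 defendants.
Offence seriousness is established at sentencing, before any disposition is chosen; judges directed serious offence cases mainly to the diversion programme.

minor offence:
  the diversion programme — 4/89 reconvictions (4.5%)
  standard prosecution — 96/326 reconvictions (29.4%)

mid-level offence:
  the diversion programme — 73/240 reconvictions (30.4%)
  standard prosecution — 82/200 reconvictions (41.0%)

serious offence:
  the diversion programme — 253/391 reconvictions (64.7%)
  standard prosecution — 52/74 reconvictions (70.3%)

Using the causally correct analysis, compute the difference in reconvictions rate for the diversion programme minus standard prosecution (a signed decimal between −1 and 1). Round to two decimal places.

-0.13

Offence seriousness differs across dispositions for reasons unrelated to any effect of the disposition itself, and it separately predicts the outcome — a classic confounder. We must compare within offence seriousness levels.
Adjusting over the population distribution of offence seriousness: 0.314·(0.045−0.294) + 0.333·(0.304−0.410) + 0.352·(0.647−0.703) = -0.133.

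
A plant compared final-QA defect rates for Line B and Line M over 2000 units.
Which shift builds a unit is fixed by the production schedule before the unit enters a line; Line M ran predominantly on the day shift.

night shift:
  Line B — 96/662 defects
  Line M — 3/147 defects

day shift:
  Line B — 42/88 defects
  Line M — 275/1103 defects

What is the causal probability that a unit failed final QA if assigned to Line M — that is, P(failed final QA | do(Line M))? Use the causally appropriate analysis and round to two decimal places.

Here shift is a common cause — it drives both which line a case falls under and the outcome. The crude comparison mixes populations; the stratum-specific rates are the causally relevant ones.
Standardising Line M to the population shift mix: 0.405·3/147 + 0.596·275/1103 = 0.157.

0.16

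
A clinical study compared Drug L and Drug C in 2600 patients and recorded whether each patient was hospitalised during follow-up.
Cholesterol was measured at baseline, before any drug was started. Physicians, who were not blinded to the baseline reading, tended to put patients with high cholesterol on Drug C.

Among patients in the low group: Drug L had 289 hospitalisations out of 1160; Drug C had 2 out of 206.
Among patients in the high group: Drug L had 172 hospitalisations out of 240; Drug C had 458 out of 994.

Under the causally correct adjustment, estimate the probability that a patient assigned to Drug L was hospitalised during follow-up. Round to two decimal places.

0.47

Within every cholesterol level Drug C has the lower rate, yet pooled Drug L does — Simpson's reversal.
Nothing the drug does changes cholesterol; the imbalance is an allocation artefact. With cholesterol also predicting the outcome, the pooled figure is confounded, and the within-stratum comparison is the causal one.
Standardising Drug L to the population cholesterol mix: 0.525·289/1160 + 0.475·172/240 = 0.471.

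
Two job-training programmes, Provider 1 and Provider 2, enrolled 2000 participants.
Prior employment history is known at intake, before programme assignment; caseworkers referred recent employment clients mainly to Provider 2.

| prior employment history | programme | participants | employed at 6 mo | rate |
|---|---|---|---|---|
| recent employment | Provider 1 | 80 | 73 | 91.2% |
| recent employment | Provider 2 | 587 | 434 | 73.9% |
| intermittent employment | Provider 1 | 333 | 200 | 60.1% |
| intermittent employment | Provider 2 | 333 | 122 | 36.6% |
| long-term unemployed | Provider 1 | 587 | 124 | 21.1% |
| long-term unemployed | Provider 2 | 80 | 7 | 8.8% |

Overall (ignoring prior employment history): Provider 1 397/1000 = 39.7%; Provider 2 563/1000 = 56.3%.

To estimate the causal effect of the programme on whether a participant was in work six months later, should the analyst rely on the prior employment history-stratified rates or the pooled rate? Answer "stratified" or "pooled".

stratified

The stratified and pooled comparisons disagree (Provider 1 wins within each prior employment history; Provider 2 wins overall), so the answer turns on the causal role of prior employment history.
The imbalance in prior employment history arose from how participants were allocated, not from anything the programme did; and prior employment history independently affects the outcome. The pooled gap is confounded — condition on prior employment history.
Within each level — recent employment: 91.2% vs 73.9%; intermittent employment: 60.1% vs 36.6%; long-term unemployed: 21.1% vs 8.8% — Provider 1 is higher every time.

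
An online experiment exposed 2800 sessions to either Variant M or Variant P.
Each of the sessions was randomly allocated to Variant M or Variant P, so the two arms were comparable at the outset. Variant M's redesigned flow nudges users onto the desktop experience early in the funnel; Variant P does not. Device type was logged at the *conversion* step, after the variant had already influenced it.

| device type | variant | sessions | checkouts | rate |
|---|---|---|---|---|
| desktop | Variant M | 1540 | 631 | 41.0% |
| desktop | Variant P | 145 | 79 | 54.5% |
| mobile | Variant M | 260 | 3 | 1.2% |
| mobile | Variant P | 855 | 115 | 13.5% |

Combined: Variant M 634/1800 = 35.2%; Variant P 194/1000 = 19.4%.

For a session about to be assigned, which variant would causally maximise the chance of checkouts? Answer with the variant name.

Variant M

Device type is downstream of the variant. One should not condition on a consequence of treatment, so the overall rates are the right comparison.
Pooled: Variant M 35.2% vs Variant P 19.4%; Variant M is higher overall.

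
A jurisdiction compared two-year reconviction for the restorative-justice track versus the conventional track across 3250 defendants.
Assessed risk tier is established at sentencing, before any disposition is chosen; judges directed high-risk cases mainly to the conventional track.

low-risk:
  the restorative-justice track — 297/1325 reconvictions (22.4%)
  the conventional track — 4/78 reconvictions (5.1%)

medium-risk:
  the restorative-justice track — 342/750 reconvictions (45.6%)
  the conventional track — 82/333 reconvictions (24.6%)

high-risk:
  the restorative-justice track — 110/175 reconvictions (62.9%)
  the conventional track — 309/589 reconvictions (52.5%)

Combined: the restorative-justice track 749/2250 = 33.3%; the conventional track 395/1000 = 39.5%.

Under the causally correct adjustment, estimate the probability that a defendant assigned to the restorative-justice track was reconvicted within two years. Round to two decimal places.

0.40

The assessed risk tier-specific comparison favours the conventional track throughout, but the pooled figures favour the restorative-justice track. The question is whether to condition on assessed risk tier.
Here assessed risk tier is a common cause — it drives both which disposition a case falls under and the outcome. The crude comparison mixes populations; the stratum-specific rates are the causally relevant ones.
Standardising the restorative-justice track to the population assessed risk tier mix: 0.432·297/1325 + 0.333·342/750 + 0.235·110/175 = 0.396.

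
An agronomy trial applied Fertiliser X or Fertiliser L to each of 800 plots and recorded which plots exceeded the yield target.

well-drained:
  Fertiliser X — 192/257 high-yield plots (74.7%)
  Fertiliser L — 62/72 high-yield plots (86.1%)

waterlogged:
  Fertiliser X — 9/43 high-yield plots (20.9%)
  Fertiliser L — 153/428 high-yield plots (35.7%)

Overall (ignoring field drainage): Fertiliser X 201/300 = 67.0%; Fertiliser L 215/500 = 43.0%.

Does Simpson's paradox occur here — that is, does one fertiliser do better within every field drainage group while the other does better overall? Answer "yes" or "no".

yes

Within each field drainage level (well-drained 74.7% vs 86.1%; waterlogged 20.9% vs 35.7%), Fertiliser L has the higher rate every time. Pooled: 67.0% vs 43.0% — Fertiliser X has the higher rate overall. The two comparisons disagree.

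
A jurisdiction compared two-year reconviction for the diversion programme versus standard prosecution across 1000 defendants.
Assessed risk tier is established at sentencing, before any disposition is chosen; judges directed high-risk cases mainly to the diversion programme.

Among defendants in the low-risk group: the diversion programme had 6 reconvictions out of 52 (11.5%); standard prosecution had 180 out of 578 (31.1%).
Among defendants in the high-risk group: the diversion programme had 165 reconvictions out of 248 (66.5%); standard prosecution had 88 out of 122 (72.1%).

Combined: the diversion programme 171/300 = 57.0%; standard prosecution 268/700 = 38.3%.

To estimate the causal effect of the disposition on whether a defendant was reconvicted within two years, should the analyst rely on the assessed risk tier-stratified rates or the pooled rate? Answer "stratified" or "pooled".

Within every assessed risk tier level the diversion programme has the lower rate, yet pooled standard prosecution does — Simpson's reversal.
Assessed risk tier differs across dispositions for reasons unrelated to any effect of the disposition itself, and it separately predicts the outcome — a classic confounder. We must compare within assessed risk tier levels.
Within each level — low-risk: 11.5% vs 31.1%; high-risk: 66.5% vs 72.1% — the diversion programme is lower every time.

stratified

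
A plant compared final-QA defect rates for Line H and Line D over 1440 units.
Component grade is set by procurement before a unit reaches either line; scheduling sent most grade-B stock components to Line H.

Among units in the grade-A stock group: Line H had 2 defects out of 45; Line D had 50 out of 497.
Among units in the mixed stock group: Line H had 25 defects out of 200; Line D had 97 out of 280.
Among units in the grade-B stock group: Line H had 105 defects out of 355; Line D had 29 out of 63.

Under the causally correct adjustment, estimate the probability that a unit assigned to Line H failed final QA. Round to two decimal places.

0.14

Component grade satisfies the back-door criterion: it is not a descendant of the line, and it blocks the spurious path from line to outcome. Adjusting for it (i.e., using the within-component grade rates) gives the causal effect.
Standardising Line H to the population component grade mix: 0.376·2/45 + 0.333·25/200 + 0.290·105/355 = 0.144.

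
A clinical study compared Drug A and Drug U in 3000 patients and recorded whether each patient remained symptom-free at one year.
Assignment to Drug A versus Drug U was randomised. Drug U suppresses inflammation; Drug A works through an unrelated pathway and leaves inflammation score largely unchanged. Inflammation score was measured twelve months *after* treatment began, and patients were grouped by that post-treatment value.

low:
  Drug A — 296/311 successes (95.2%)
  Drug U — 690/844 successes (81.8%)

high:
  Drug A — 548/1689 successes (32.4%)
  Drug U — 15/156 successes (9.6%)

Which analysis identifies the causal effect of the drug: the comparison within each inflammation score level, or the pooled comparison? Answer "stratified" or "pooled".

Drug A is higher inside every inflammation score stratum but Drug U is higher in aggregate. Whether to stratify depends on how inflammation score relates to the drug.
Because the drug influences inflammation score, inflammation score is a post-treatment mediator, not a confounder. Stratifying on it would bias the estimate; the causal effect is the crude pooled difference.
Pooled: Drug A 42.2% vs Drug U 70.5%; Drug U is higher overall.

pooled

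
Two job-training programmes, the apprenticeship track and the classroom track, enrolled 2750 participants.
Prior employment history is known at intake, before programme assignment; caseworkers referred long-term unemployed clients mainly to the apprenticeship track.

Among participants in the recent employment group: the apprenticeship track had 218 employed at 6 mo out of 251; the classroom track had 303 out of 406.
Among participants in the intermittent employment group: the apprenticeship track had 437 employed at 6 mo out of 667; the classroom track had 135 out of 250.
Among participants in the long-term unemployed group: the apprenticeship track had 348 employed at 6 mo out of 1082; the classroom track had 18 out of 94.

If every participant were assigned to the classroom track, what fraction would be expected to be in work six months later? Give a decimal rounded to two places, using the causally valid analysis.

0.44

Prior employment history is set before the programme has any effect — it is not caused by the programme — and it independently drives the outcome. That makes it a confounder, so the causal comparison is within prior employment history levels.
Standardising the classroom track to the population prior employment history mix: 0.239·303/406 + 0.333·135/250 + 0.428·18/94 = 0.440.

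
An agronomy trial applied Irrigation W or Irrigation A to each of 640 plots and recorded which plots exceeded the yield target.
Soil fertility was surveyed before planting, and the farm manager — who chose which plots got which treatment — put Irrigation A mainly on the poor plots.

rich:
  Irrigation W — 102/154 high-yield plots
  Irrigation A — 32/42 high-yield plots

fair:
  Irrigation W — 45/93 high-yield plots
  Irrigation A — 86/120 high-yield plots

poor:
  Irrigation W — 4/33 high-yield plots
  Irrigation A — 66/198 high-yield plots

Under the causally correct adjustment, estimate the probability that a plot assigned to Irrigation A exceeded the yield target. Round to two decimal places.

The stratified and pooled comparisons disagree (Irrigation A wins within each soil fertility; Irrigation W wins overall), so the answer turns on the causal role of soil fertility.
Soil fertility is set before the irrigation has any effect — it is not caused by the irrigation — and it independently drives the outcome. That makes it a confounder, so the causal comparison is within soil fertility levels.
Standardising Irrigation A to the population soil fertility mix: 0.306·32/42 + 0.333·86/120 + 0.361·66/198 = 0.592.

0.59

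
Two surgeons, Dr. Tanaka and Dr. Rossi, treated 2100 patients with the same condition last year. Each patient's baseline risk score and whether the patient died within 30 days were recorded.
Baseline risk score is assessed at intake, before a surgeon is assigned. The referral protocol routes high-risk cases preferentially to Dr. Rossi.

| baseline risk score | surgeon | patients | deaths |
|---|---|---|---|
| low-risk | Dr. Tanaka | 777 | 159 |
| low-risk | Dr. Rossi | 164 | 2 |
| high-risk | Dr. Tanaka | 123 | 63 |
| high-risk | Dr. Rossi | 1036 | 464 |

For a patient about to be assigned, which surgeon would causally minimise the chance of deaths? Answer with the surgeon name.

Dr. Rossi

Since baseline risk score is a pre-existing factor (not a product of the surgeon) and it affects the outcome on its own, it is a confounder. The stratified rates, not the pooled rate, identify the causal effect.
Within each level — low-risk: 20.5% vs 1.2%; high-risk: 51.2% vs 44.8% — Dr. Rossi is lower every time.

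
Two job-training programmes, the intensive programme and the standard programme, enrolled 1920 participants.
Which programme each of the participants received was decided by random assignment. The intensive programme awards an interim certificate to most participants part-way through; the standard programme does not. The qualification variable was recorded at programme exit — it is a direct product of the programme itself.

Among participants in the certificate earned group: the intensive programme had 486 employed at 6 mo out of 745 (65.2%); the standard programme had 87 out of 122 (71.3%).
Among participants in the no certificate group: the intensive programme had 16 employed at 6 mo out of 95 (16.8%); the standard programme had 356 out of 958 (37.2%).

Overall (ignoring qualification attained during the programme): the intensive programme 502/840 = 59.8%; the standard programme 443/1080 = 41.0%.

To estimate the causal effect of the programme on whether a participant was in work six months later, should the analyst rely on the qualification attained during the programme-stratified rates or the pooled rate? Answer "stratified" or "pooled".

pooled

Because the programme influences qualification attained during the programme, qualification attained during the programme is a post-treatment mediator, not a confounder. Stratifying on it would bias the estimate; the causal effect is the crude pooled difference.
Pooled: the intensive programme 59.8% vs the standard programme 41.0%; the intensive programme is higher overall.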